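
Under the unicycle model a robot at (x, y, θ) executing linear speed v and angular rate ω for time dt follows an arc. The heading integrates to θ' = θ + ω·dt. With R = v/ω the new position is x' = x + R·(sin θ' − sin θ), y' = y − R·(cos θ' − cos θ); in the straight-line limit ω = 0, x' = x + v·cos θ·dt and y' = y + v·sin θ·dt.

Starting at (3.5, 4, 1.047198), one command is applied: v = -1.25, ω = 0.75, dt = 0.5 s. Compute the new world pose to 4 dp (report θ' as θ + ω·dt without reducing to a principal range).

θ' = 1.0472 + 0.75·0.5 = 1.4222
R = v/ω = -1.25/0.75 = -1.6667
x' = 3.5 + -1.6667·(sin 1.4222 − sin 1.0472) = 3.2951
y' = 4 − -1.6667·(cos 1.4222 − cos 1.0472) = 3.4134

(3.2951, 3.4134, 1.4222)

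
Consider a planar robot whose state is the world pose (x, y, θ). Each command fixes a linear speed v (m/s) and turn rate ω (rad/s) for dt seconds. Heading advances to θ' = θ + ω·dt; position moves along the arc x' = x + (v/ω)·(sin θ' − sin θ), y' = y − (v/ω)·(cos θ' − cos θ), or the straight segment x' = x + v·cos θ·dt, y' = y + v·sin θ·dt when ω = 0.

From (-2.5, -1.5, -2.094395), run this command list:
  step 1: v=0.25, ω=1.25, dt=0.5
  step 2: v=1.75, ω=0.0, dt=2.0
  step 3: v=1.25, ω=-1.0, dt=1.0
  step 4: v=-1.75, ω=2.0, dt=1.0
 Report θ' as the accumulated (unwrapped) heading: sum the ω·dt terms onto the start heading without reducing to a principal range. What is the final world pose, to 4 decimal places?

(-2.7857, -4.7419, -0.4694)

step 1: θ'=-1.4694 (R=0.2000) → pose (-2.5258, -1.6202, -1.4694)
step 2: θ'=-1.4694 (straight) → pose (-2.1715, -5.1023, -1.4694)
step 3: θ'=-2.4694 (R=-1.2500) → pose (-2.6367, -6.2069, -2.4694)
step 4: θ'=-0.4694 (R=-0.8750) → pose (-2.7857, -4.7419, -0.4694)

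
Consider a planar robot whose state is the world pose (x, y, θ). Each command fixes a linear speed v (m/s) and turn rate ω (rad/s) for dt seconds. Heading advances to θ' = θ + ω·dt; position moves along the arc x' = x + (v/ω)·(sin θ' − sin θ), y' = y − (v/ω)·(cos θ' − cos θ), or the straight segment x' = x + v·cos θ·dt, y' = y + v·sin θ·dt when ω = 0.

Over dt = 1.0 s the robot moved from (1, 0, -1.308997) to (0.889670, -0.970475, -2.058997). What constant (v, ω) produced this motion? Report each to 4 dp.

Δθ = -2.058997 − -1.308997 = -0.750000
ω = Δθ/dt = -0.750000/1.0 = -0.7500
R = −Δy/(cos θ' − cos θ) = -1.3333
v = R·ω = -1.3333·-0.7500 = 1.0000

v = 1.0000, ω = -0.7500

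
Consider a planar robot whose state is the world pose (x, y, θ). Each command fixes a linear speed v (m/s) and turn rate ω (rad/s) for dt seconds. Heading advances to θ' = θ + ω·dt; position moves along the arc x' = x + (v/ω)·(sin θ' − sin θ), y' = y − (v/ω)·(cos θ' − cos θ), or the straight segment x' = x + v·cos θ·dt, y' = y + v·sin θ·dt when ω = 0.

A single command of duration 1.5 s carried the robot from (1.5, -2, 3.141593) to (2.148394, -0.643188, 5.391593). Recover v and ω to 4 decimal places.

Δθ = 5.391593 − 3.141593 = 2.250000
ω = Δθ/dt = 2.250000/1.5 = 1.5000
R = −Δy/(cos θ' − cos θ) = -0.8333
v = R·ω = -0.8333·1.5000 = -1.2500

v = -1.2500, ω = 1.5000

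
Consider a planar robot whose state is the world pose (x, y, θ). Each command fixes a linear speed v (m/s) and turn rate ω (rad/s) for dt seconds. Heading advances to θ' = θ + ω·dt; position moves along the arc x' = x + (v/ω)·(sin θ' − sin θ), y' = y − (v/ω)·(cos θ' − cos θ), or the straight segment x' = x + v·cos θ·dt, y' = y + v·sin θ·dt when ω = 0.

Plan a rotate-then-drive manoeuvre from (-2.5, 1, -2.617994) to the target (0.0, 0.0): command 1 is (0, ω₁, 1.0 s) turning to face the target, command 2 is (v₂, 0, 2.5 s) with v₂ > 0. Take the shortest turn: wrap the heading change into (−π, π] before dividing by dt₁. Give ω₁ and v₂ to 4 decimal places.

heading to target = atan2(0−1, 0−-2.5) = -0.3805
Δθ = wrap(-0.3805 − -2.6180) = 2.2375; ω₁ = Δθ/dt₁ = 2.2375
distance = √((0−-2.5)² + (0−1)²) = 2.6926; v₂ = distance/dt₂ = 1.0770

ω₁ = 2.2375, v₂ = 1.0770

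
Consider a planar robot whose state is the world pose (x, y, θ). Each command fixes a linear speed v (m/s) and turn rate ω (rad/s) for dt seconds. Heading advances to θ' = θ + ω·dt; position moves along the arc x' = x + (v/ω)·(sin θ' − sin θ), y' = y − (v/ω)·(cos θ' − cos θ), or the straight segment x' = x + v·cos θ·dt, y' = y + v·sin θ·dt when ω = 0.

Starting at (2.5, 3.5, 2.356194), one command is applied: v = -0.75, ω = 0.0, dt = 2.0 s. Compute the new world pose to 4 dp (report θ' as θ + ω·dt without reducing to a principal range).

θ' = 2.3562 + 0.0·2.0 = 2.3562
ω = 0 → straight: x' = 2.5 + -0.75·cos(2.3562)·2.0 = 3.5607
y' = 3.5 + -0.75·sin(2.3562)·2.0 = 2.4393

(3.5607, 2.4393, 2.3562)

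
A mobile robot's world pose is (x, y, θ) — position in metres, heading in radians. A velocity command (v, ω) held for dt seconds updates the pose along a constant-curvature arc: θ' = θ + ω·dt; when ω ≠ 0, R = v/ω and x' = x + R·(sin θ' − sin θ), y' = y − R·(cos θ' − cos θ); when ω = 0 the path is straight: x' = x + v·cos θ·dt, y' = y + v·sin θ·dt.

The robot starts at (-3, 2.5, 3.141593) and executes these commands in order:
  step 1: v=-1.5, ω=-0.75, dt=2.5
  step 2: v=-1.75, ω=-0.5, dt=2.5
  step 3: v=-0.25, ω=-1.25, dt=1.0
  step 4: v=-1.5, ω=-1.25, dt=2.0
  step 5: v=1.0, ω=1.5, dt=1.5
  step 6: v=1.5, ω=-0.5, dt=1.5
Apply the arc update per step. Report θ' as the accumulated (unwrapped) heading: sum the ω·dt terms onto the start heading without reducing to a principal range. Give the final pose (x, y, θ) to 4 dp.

(-4.4227, -3.7421, -2.2334)

step 1: θ'=1.2666 (R=2.0000) → pose (-1.0918, -0.0991, 1.2666)
step 2: θ'=0.0166 (R=3.5000) → pose (-4.3731, -2.5502, 0.0166)
step 3: θ'=-1.2334 (R=0.2000) → pose (-4.5651, -2.4165, -1.2334)
step 4: θ'=-3.7334 (R=1.2000) → pose (-2.7633, -1.0233, -3.7334)
step 5: θ'=-1.4834 (R=0.6667) → pose (-3.7993, -1.6348, -1.4834)
step 6: θ'=-2.2334 (R=-3.0000) → pose (-4.4227, -3.7421, -2.2334)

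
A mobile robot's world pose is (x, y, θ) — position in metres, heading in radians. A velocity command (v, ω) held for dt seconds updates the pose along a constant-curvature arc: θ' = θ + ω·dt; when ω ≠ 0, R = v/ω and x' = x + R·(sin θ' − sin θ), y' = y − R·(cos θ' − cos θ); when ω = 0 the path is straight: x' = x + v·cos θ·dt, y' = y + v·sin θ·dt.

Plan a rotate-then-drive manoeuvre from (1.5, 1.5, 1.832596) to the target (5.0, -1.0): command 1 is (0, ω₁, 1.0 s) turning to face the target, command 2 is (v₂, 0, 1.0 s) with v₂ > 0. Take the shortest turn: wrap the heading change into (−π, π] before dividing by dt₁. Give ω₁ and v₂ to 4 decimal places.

ω₁ = -2.4528, v₂ = 4.3012

heading to target = atan2(-1−1.5, 5−1.5) = -0.6202
Δθ = wrap(-0.6202 − 1.8326) = -2.4528; ω₁ = Δθ/dt₁ = -2.4528
distance = √((5−1.5)² + (-1−1.5)²) = 4.3012; v₂ = distance/dt₂ = 4.3012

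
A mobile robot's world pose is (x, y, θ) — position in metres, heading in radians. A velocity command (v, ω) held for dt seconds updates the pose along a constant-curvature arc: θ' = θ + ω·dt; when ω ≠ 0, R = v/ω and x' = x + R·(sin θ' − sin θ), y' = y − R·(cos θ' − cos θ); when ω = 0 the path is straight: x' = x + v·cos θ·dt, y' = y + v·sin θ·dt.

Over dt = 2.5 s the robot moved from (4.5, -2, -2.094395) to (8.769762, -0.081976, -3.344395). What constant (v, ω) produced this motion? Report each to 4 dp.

v = -2.0000, ω = -0.5000

Δθ = -3.344395 − -2.094395 = -1.250000
ω = Δθ/dt = -1.250000/2.5 = -0.5000
R = Δx/(sin θ' − sin θ) = 4.0000
v = R·ω = 4.0000·-0.5000 = -2.0000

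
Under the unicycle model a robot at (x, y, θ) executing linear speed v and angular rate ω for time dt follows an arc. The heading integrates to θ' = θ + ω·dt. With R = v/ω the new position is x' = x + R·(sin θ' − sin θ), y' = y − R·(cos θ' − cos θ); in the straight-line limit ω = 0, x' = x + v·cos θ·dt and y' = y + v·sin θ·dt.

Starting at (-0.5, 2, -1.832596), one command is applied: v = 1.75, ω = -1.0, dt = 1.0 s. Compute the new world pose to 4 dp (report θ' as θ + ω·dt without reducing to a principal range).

(-1.6582, 0.7858, -2.8326)

θ' = -1.8326 + -1.0·1.0 = -2.8326
R = v/ω = 1.75/-1.0 = -1.7500
x' = -0.5 + -1.7500·(sin -2.8326 − sin -1.8326) = -1.6582
y' = 2 − -1.7500·(cos -2.8326 − cos -1.8326) = 0.7858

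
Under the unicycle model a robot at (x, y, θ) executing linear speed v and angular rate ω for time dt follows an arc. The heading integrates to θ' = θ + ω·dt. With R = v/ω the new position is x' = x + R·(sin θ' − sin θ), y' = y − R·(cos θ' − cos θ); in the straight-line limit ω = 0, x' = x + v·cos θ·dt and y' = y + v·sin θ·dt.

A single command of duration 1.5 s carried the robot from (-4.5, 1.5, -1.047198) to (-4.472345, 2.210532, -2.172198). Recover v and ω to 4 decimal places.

v = -0.5000, ω = -0.7500

Δθ = -2.172198 − -1.047198 = -1.125000
ω = Δθ/dt = -1.125000/1.5 = -0.7500
R = −Δy/(cos θ' − cos θ) = 0.6667
v = R·ω = 0.6667·-0.7500 = -0.5000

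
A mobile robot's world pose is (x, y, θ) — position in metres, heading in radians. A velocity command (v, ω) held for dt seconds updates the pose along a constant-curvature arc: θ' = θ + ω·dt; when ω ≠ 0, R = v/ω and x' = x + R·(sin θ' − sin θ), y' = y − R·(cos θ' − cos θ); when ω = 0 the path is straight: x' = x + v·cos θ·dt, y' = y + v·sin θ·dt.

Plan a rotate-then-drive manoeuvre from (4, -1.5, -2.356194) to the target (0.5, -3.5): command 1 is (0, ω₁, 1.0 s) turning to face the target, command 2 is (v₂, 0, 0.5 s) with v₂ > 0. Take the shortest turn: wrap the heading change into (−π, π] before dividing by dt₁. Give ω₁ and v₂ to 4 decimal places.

heading to target = atan2(-3.5−-1.5, 0.5−4) = -2.6224
Δθ = wrap(-2.6224 − -2.3562) = -0.2663; ω₁ = Δθ/dt₁ = -0.2663
distance = √((0.5−4)² + (-3.5−-1.5)²) = 4.0311; v₂ = distance/dt₂ = 8.0623

ω₁ = -0.2663, v₂ = 8.0623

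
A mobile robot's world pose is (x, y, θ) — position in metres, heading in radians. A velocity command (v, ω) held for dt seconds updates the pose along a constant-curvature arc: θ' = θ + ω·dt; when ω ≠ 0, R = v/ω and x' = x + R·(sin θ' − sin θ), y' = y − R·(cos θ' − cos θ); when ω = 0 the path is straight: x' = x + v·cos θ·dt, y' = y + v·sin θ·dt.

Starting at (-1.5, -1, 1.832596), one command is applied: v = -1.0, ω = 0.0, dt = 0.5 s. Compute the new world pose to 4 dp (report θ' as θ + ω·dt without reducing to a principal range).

θ' = 1.8326 + 0.0·0.5 = 1.8326
ω = 0 → straight: x' = -1.5 + -1.0·cos(1.8326)·0.5 = -1.3706
y' = -1 + -1.0·sin(1.8326)·0.5 = -1.4830

(-1.3706, -1.4830, 1.8326)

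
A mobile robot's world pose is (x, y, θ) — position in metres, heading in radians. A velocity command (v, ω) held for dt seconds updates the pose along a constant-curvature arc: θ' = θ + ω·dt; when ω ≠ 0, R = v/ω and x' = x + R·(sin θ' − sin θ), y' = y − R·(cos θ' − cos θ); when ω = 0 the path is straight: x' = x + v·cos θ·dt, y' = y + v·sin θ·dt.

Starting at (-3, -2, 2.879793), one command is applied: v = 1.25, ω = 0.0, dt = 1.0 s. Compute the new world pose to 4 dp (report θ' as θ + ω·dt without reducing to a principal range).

(-4.2074, -1.6765, 2.8798)

θ' = 2.8798 + 0.0·1.0 = 2.8798
ω = 0 → straight: x' = -3 + 1.25·cos(2.8798)·1.0 = -4.2074
y' = -2 + 1.25·sin(2.8798)·1.0 = -1.6765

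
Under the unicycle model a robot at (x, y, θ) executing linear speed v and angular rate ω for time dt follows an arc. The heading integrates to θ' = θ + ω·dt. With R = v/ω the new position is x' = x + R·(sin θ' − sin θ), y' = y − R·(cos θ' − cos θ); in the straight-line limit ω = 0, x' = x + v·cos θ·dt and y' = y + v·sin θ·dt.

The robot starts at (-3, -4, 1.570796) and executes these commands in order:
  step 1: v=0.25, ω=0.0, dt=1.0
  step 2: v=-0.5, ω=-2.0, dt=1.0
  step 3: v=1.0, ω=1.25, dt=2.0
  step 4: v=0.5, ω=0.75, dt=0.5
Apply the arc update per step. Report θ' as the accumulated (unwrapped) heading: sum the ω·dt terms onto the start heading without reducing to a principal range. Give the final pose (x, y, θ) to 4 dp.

step 1: θ'=1.5708 (straight) → pose (-3.0000, -3.7500, 1.5708)
step 2: θ'=-0.4292 (R=0.2500) → pose (-3.3540, -3.9773, -0.4292)
step 3: θ'=2.0708 (R=0.8000) → pose (-2.3191, -2.8663, 2.0708)
step 4: θ'=2.4458 (R=0.6667) → pose (-2.4768, -2.6743, 2.4458)

(-2.4768, -2.6743, 2.4458)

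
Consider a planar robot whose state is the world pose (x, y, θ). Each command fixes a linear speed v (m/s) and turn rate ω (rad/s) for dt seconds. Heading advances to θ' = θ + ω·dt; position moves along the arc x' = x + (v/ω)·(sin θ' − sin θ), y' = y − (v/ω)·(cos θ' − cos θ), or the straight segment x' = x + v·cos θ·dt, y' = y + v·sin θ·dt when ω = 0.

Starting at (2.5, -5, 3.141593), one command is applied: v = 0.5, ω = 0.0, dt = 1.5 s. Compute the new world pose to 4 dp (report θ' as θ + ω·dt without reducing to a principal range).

(1.7500, -5.0000, 3.1416)

θ' = 3.1416 + 0.0·1.5 = 3.1416
ω = 0 → straight: x' = 2.5 + 0.5·cos(3.1416)·1.5 = 1.7500
y' = -5 + 0.5·sin(3.1416)·1.5 = -5.0000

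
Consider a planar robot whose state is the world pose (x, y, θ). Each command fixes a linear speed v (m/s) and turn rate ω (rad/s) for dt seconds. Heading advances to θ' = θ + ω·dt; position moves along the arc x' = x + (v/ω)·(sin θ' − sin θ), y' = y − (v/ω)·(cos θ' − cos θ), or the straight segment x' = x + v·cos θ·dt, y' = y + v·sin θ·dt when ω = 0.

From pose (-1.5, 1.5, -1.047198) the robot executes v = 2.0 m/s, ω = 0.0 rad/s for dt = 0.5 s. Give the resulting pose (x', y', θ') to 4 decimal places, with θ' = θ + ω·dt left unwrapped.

(-1.0000, 0.6340, -1.0472)

θ' = -1.0472 + 0.0·0.5 = -1.0472
ω = 0 → straight: x' = -1.5 + 2.0·cos(-1.0472)·0.5 = -1.0000
y' = 1.5 + 2.0·sin(-1.0472)·0.5 = 0.6340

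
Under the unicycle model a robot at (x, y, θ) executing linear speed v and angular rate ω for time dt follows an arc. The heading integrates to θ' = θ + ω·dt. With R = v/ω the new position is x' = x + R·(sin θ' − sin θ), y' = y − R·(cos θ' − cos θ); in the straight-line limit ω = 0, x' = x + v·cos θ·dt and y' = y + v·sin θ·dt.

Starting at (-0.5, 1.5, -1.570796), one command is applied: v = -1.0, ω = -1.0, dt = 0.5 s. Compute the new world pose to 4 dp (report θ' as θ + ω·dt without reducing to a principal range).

(-0.3776, 1.9794, -2.0708)

θ' = -1.5708 + -1.0·0.5 = -2.0708
R = v/ω = -1.0/-1.0 = 1.0000
x' = -0.5 + 1.0000·(sin -2.0708 − sin -1.5708) = -0.3776
y' = 1.5 − 1.0000·(cos -2.0708 − cos -1.5708) = 1.9794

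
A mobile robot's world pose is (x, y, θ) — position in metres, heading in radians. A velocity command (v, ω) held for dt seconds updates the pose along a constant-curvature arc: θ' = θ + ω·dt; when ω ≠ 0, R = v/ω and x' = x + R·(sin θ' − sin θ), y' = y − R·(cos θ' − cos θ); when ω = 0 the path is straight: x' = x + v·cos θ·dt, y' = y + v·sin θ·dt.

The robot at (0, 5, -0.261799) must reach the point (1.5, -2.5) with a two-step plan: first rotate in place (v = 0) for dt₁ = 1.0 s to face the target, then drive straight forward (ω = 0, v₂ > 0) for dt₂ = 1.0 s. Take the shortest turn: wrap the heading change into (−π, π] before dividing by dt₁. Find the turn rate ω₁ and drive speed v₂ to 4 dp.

heading to target = atan2(-2.5−5, 1.5−0) = -1.3734
Δθ = wrap(-1.3734 − -0.2618) = -1.1116; ω₁ = Δθ/dt₁ = -1.1116
distance = √((1.5−0)² + (-2.5−5)²) = 7.6485; v₂ = distance/dt₂ = 7.6485

ω₁ = -1.1116, v₂ = 7.6485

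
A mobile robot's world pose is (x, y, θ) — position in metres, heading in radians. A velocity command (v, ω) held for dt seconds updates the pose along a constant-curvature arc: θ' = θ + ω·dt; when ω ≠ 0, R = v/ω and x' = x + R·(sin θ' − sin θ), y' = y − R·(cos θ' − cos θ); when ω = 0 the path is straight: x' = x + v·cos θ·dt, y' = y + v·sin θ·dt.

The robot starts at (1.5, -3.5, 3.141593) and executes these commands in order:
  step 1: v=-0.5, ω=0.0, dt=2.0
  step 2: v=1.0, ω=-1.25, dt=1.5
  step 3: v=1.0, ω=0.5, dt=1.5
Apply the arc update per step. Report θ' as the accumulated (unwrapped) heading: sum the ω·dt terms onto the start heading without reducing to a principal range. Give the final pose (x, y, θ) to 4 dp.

(1.6331, -0.9990, 2.0166)

step 1: θ'=3.1416 (straight) → pose (2.5000, -3.5000, 3.1416)
step 2: θ'=1.2666 (R=-0.8000) → pose (1.7367, -2.4604, 1.2666)
step 3: θ'=2.0166 (R=2.0000) → pose (1.6331, -0.9990, 2.0166)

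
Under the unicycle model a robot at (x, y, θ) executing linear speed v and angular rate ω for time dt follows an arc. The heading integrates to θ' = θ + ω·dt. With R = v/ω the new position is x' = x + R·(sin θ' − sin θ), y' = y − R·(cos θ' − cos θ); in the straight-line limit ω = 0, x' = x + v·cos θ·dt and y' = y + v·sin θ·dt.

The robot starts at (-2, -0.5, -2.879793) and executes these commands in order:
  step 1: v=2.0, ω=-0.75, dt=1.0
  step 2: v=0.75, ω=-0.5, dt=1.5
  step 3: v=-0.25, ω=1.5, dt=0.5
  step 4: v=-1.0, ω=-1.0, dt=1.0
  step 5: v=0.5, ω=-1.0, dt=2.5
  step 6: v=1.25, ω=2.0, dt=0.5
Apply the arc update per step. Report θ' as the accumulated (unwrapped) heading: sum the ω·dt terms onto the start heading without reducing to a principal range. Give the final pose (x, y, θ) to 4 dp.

(-2.6118, -0.1688, -6.1298)

step 1: θ'=-3.6298 (R=-2.6667) → pose (-3.9410, -0.2793, -3.6298)
step 2: θ'=-4.3798 (R=-1.5000) → pose (-4.6552, 0.5557, -4.3798)
step 3: θ'=-3.6298 (R=-0.1667) → pose (-4.5758, 0.4629, -3.6298)
step 4: θ'=-4.6298 (R=1.0000) → pose (-4.0483, -0.3378, -4.6298)
step 5: θ'=-7.1298 (R=-0.5000) → pose (-3.1755, 0.0347, -7.1298)
step 6: θ'=-6.1298 (R=0.6250) → pose (-2.6118, -0.1688, -6.1298)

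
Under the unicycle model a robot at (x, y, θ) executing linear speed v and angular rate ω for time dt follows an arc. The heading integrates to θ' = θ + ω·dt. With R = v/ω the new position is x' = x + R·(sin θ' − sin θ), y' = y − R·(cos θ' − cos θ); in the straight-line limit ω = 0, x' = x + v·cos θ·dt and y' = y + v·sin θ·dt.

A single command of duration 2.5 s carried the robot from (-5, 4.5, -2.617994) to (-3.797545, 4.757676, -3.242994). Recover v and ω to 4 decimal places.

Δθ = -3.242994 − -2.617994 = -0.625000
ω = Δθ/dt = -0.625000/2.5 = -0.2500
R = Δx/(sin θ' − sin θ) = 2.0000
v = R·ω = 2.0000·-0.2500 = -0.5000

v = -0.5000, ω = -0.2500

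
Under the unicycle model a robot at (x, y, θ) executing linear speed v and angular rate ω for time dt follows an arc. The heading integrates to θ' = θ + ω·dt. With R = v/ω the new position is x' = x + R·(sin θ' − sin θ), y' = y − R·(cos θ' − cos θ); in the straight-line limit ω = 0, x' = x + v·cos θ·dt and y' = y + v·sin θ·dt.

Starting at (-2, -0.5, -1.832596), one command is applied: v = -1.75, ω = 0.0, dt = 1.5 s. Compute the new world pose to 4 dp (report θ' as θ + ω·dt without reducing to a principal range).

(-1.3206, 2.0356, -1.8326)

θ' = -1.8326 + 0.0·1.5 = -1.8326
ω = 0 → straight: x' = -2 + -1.75·cos(-1.8326)·1.5 = -1.3206
y' = -0.5 + -1.75·sin(-1.8326)·1.5 = 2.0356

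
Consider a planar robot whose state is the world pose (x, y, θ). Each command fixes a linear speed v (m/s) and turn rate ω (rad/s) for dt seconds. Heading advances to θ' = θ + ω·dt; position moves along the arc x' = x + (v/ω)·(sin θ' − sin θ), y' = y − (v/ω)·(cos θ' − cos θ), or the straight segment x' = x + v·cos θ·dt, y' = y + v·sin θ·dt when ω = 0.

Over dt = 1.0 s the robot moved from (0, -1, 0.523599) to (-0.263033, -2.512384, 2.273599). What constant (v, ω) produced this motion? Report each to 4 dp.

Δθ = 2.273599 − 0.523599 = 1.750000
ω = Δθ/dt = 1.750000/1.0 = 1.7500
R = −Δy/(cos θ' − cos θ) = -1.0000
v = R·ω = -1.0000·1.7500 = -1.7500

v = -1.7500, ω = 1.7500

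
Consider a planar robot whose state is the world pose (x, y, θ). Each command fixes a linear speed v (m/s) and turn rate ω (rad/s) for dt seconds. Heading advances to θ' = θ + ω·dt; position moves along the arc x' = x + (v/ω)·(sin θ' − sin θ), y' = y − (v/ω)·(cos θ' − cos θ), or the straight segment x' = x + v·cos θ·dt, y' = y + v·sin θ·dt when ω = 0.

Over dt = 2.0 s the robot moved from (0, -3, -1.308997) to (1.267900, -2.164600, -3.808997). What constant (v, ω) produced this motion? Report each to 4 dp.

v = -1.0000, ω = -1.2500

Δθ = -3.808997 − -1.308997 = -2.500000
ω = Δθ/dt = -2.500000/2.0 = -1.2500
R = Δx/(sin θ' − sin θ) = 0.8000
v = R·ω = 0.8000·-1.2500 = -1.0000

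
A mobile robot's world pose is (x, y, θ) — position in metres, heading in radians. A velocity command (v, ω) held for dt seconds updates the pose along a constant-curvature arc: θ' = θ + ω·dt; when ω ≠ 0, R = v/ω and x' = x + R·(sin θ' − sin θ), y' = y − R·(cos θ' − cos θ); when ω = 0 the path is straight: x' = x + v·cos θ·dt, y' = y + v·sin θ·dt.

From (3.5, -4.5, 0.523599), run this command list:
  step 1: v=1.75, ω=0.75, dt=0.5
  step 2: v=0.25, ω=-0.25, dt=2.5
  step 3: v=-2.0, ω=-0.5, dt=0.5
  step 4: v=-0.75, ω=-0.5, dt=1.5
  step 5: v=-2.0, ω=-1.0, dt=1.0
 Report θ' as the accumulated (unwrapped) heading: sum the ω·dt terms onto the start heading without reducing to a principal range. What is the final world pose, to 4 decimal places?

step 1: θ'=0.8986 (R=2.3333) → pose (4.1591, -3.9323, 0.8986)
step 2: θ'=0.2736 (R=-1.0000) → pose (4.6713, -3.5922, 0.2736)
step 3: θ'=0.0236 (R=4.0000) → pose (3.6849, -3.7398, 0.0236)
step 4: θ'=-0.7264 (R=1.5000) → pose (2.6532, -3.3616, -0.7264)
step 5: θ'=-1.7264 (R=2.0000) → pose (2.0058, -1.5565, -1.7264)

(2.0058, -1.5565, -1.7264)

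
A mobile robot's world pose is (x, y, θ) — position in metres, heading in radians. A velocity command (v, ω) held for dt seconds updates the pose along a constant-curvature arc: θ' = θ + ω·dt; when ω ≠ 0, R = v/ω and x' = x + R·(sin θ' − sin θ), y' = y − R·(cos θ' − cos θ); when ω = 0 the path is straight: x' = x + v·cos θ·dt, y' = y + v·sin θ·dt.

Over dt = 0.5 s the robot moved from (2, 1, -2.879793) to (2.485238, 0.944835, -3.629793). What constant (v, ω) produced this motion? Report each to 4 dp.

Δθ = -3.629793 − -2.879793 = -0.750000
ω = Δθ/dt = -0.750000/0.5 = -1.5000
R = Δx/(sin θ' − sin θ) = 0.6667
v = R·ω = 0.6667·-1.5000 = -1.0000

v = -1.0000, ω = -1.5000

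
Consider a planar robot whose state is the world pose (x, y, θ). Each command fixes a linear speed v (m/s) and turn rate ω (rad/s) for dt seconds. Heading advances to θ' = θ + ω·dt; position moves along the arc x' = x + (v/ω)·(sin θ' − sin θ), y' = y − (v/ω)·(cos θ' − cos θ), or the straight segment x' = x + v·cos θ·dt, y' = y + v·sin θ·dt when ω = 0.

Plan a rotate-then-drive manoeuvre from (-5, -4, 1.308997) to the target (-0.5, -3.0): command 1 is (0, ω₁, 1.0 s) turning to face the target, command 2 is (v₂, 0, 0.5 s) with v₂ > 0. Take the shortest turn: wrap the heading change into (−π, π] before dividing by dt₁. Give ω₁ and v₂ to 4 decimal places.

ω₁ = -1.0903, v₂ = 9.2195

heading to target = atan2(-3−-4, -0.5−-5) = 0.2187
Δθ = wrap(0.2187 − 1.3090) = -1.0903; ω₁ = Δθ/dt₁ = -1.0903
distance = √((-0.5−-5)² + (-3−-4)²) = 4.6098; v₂ = distance/dt₂ = 9.2195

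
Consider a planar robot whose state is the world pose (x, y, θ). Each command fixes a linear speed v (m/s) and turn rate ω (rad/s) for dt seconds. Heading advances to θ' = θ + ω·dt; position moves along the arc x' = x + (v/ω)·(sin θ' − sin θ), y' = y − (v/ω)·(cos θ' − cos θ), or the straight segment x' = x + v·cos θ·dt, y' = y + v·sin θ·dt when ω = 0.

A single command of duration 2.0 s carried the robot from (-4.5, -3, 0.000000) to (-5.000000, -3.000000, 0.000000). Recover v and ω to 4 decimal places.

Δθ = 0.000000 − 0.000000 = 0.000000
ω = Δθ/dt = 0.000000/2.0 = 0.0000
ω = 0 → v = (Δx·cos θ + Δy·sin θ)/dt = -0.2500

v = -0.2500, ω = 0.0000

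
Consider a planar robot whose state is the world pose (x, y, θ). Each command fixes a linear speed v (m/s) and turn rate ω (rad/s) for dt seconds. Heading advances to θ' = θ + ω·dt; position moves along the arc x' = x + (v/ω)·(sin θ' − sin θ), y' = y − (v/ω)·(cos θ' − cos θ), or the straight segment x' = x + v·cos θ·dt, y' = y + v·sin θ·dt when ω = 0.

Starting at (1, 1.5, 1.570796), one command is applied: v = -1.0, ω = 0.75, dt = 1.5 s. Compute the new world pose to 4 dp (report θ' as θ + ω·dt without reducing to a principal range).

(1.7584, 0.2970, 2.6958)

θ' = 1.5708 + 0.75·1.5 = 2.6958
R = v/ω = -1.0/0.75 = -1.3333
x' = 1 + -1.3333·(sin 2.6958 − sin 1.5708) = 1.7584
y' = 1.5 − -1.3333·(cos 2.6958 − cos 1.5708) = 0.2970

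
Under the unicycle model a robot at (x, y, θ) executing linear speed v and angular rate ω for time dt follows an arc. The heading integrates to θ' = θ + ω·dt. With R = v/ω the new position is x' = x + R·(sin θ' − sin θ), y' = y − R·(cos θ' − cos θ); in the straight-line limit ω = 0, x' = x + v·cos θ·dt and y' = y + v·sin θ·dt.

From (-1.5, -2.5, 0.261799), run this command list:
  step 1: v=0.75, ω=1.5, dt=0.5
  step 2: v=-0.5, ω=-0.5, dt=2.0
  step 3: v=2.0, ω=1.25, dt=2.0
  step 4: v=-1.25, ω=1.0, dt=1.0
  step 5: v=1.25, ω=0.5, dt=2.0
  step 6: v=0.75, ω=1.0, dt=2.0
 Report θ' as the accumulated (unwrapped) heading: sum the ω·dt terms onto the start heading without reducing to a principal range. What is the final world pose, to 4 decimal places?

step 1: θ'=1.0118 (R=0.5000) → pose (-1.2055, -2.2822, 1.0118)
step 2: θ'=0.0118 (R=1.0000) → pose (-2.0415, -2.7518, 0.0118)
step 3: θ'=2.5118 (R=1.6000) → pose (-1.1180, 0.1411, 2.5118)
step 4: θ'=3.5118 (R=-1.2500) → pose (0.0705, -0.0140, 3.5118)
step 5: θ'=4.5118 (R=2.5000) → pose (-1.4749, -1.8465, 4.5118)
step 6: θ'=6.5118 (R=0.7500) → pose (-0.5700, -2.7264, 6.5118)

(-0.5700, -2.7264, 6.5118)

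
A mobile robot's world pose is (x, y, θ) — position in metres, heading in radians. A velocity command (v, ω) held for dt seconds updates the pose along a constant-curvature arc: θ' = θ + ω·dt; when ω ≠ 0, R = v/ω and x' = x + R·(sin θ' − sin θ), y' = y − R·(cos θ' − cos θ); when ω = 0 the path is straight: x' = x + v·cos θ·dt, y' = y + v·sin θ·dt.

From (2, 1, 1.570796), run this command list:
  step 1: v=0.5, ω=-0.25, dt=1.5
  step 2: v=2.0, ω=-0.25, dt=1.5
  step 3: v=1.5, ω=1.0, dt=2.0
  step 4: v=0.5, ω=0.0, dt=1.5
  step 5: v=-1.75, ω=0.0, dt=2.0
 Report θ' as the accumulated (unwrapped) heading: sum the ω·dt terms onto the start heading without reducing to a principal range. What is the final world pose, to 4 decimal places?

step 1: θ'=1.1958 (R=-2.0000) → pose (2.1390, 1.7325, 1.1958)
step 2: θ'=0.8208 (R=-8.0000) → pose (3.7295, 4.2555, 0.8208)
step 3: θ'=2.8208 (R=1.5000) → pose (3.1050, 6.7014, 2.8208)
step 4: θ'=2.8208 (straight) → pose (2.3932, 6.9379, 2.8208)
step 5: θ'=2.8208 (straight) → pose (5.7147, 5.8343, 2.8208)

(5.7147, 5.8343, 2.8208)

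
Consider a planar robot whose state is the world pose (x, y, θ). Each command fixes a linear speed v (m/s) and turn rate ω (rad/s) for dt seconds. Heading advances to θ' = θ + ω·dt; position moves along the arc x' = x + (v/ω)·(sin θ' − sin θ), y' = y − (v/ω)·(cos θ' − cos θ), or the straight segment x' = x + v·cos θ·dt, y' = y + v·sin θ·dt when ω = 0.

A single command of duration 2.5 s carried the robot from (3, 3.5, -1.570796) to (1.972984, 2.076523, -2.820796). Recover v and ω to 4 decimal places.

Δθ = -2.820796 − -1.570796 = -1.250000
ω = Δθ/dt = -1.250000/2.5 = -0.5000
R = −Δy/(cos θ' − cos θ) = -1.5000
v = R·ω = -1.5000·-0.5000 = 0.7500

v = 0.7500, ω = -0.5000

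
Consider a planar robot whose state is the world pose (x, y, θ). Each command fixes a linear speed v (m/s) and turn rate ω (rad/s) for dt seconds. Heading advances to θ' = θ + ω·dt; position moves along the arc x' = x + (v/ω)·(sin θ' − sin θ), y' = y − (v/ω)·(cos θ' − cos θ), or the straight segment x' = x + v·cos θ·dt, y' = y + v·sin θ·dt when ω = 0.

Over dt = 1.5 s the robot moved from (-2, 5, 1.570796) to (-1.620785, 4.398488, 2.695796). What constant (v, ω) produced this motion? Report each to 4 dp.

Δθ = 2.695796 − 1.570796 = 1.125000
ω = Δθ/dt = 1.125000/1.5 = 0.7500
R = −Δy/(cos θ' − cos θ) = -0.6667
v = R·ω = -0.6667·0.7500 = -0.5000

v = -0.5000, ω = 0.7500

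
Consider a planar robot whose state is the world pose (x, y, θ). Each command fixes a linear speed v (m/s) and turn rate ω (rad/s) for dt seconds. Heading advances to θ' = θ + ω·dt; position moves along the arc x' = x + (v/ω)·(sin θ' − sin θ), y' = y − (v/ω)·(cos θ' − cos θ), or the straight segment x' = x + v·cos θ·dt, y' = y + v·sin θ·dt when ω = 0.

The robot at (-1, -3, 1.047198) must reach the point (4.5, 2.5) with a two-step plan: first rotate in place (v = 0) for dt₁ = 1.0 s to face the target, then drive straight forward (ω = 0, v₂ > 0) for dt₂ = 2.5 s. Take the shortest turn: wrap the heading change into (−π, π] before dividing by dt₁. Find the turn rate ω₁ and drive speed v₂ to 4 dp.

heading to target = atan2(2.5−-3, 4.5−-1) = 0.7854
Δθ = wrap(0.7854 − 1.0472) = -0.2618; ω₁ = Δθ/dt₁ = -0.2618
distance = √((4.5−-1)² + (2.5−-3)²) = 7.7782; v₂ = distance/dt₂ = 3.1113

ω₁ = -0.2618, v₂ = 3.1113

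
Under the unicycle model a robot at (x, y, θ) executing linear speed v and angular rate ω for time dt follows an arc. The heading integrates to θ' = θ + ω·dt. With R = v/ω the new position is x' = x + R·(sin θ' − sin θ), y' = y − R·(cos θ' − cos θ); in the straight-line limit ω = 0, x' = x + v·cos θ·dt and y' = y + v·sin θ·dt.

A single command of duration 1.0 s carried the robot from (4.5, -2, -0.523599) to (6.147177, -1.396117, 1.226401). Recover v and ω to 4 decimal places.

v = 2.0000, ω = 1.7500

Δθ = 1.226401 − -0.523599 = 1.750000
ω = Δθ/dt = 1.750000/1.0 = 1.7500
R = Δx/(sin θ' − sin θ) = 1.1429
v = R·ω = 1.1429·1.7500 = 2.0000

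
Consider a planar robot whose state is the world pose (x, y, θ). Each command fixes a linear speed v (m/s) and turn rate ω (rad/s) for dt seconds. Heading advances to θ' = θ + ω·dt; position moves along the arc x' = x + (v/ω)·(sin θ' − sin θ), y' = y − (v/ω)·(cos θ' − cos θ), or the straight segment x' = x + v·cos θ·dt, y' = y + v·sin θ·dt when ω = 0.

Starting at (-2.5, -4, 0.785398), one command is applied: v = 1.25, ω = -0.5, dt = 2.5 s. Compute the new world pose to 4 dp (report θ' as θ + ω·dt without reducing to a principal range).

θ' = 0.7854 + -0.5·2.5 = -0.4646
R = v/ω = 1.25/-0.5 = -2.5000
x' = -2.5 + -2.5000·(sin -0.4646 − sin 0.7854) = 0.3879
y' = -4 − -2.5000·(cos -0.4646 − cos 0.7854) = -3.5328

(0.3879, -3.5328, -0.4646)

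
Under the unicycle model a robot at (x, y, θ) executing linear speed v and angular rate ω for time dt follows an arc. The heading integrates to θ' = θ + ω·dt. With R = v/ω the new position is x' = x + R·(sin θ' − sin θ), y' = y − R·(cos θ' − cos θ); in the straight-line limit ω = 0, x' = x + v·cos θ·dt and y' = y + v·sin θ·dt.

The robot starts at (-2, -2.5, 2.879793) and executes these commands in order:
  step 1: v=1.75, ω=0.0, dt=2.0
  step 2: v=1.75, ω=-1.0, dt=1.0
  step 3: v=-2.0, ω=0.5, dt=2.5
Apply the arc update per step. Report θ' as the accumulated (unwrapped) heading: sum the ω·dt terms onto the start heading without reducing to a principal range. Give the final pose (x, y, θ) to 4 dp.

step 1: θ'=2.8798 (straight) → pose (-5.3807, -1.5941, 2.8798)
step 2: θ'=1.8798 (R=-1.7500) → pose (-6.5949, -0.4359, 1.8798)
step 3: θ'=3.1298 (R=-4.0000) → pose (-2.8316, -3.2193, 3.1298)

(-2.8316, -3.2193, 3.1298)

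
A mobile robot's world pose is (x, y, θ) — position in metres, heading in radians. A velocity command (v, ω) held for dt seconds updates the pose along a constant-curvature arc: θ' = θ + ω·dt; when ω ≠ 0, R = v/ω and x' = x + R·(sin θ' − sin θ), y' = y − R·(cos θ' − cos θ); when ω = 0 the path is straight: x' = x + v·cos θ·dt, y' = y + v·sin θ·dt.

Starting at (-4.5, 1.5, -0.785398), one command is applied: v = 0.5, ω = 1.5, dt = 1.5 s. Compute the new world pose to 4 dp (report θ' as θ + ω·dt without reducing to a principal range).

(-3.9328, 1.7004, 1.4646)

θ' = -0.7854 + 1.5·1.5 = 1.4646
R = v/ω = 0.5/1.5 = 0.3333
x' = -4.5 + 0.3333·(sin 1.4646 − sin -0.7854) = -3.9328
y' = 1.5 − 0.3333·(cos 1.4646 − cos -0.7854) = 1.7004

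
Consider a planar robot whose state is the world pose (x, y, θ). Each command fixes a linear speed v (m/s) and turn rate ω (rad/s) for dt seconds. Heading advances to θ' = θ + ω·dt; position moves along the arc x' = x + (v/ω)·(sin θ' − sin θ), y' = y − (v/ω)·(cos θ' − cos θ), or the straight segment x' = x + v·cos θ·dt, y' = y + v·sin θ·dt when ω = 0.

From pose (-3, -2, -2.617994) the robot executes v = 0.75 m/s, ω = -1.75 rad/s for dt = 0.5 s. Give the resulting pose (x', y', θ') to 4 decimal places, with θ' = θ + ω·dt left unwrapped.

θ' = -2.6180 + -1.75·0.5 = -3.4930
R = v/ω = 0.75/-1.75 = -0.4286
x' = -3 + -0.4286·(sin -3.4930 − sin -2.6180) = -3.3618
y' = -2 − -0.4286·(cos -3.4930 − cos -2.6180) = -2.0312

(-3.3618, -2.0312, -3.4930)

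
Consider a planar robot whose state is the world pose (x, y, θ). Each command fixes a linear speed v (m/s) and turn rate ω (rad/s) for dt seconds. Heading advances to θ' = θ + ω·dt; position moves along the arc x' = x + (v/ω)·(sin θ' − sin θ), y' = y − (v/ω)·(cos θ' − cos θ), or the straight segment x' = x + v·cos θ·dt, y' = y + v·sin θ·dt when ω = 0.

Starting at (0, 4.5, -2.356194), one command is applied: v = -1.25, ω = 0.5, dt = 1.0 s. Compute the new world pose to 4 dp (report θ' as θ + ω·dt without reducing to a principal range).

(0.6311, 5.5639, -1.8562)

θ' = -2.3562 + 0.5·1.0 = -1.8562
R = v/ω = -1.25/0.5 = -2.5000
x' = 0 + -2.5000·(sin -1.8562 − sin -2.3562) = 0.6311
y' = 4.5 − -2.5000·(cos -1.8562 − cos -2.3562) = 5.5639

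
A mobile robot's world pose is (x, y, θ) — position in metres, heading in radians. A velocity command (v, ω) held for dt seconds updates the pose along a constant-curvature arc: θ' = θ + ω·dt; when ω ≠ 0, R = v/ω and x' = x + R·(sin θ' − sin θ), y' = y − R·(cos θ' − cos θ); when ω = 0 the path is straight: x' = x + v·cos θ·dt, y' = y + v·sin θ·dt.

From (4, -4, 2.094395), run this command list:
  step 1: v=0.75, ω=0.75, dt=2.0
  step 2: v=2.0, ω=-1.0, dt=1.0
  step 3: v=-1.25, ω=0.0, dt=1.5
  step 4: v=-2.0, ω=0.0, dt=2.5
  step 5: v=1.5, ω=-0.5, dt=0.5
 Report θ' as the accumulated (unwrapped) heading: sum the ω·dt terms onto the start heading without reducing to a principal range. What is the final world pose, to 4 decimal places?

step 1: θ'=3.5944 (R=1.0000) → pose (2.6965, -3.6008, 3.5944)
step 2: θ'=2.5944 (R=-2.0000) → pose (0.7809, -3.5103, 2.5944)
step 3: θ'=2.5944 (straight) → pose (2.3821, -4.4859, 2.5944)
step 4: θ'=2.5944 (straight) → pose (6.6521, -7.0873, 2.5944)
step 5: θ'=2.3444 (R=-3.0000) → pose (6.0668, -6.6215, 2.3444)

(6.0668, -6.6215, 2.3444)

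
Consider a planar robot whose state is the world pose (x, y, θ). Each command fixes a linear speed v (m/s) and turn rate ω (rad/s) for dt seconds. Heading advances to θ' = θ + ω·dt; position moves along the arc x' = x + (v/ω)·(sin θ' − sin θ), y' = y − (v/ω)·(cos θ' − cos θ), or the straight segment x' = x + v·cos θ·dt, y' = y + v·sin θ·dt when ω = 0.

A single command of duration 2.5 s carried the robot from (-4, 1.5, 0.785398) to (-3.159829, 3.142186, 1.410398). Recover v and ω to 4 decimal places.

Δθ = 1.410398 − 0.785398 = 0.625000
ω = Δθ/dt = 0.625000/2.5 = 0.2500
R = −Δy/(cos θ' − cos θ) = 3.0000
v = R·ω = 3.0000·0.2500 = 0.7500

v = 0.7500, ω = 0.2500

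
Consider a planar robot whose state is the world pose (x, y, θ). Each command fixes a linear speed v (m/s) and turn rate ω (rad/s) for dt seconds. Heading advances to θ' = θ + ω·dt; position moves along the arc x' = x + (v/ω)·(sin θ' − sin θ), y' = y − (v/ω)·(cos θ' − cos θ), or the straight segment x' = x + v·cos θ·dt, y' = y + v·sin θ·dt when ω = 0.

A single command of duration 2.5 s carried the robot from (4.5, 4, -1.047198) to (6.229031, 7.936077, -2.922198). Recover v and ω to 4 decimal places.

v = -2.0000, ω = -0.7500

Δθ = -2.922198 − -1.047198 = -1.875000
ω = Δθ/dt = -1.875000/2.5 = -0.7500
R = −Δy/(cos θ' − cos θ) = 2.6667
v = R·ω = 2.6667·-0.7500 = -2.0000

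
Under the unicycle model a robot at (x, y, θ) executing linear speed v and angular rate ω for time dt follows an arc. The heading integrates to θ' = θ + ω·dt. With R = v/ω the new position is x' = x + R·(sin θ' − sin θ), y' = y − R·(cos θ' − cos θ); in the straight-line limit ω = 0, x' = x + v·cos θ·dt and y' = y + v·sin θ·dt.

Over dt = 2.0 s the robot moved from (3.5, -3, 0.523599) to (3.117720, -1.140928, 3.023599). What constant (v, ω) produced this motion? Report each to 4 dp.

Δθ = 3.023599 − 0.523599 = 2.500000
ω = Δθ/dt = 2.500000/2.0 = 1.2500
R = −Δy/(cos θ' − cos θ) = 1.0000
v = R·ω = 1.0000·1.2500 = 1.2500

v = 1.2500, ω = 1.2500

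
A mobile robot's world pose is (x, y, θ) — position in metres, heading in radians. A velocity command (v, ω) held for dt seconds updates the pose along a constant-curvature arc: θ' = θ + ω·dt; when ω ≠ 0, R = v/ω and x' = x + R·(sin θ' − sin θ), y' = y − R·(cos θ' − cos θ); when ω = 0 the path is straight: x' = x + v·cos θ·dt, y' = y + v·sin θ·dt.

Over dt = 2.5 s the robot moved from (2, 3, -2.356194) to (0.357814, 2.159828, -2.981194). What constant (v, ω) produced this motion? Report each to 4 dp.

Δθ = -2.981194 − -2.356194 = -0.625000
ω = Δθ/dt = -0.625000/2.5 = -0.2500
R = Δx/(sin θ' − sin θ) = -3.0000
v = R·ω = -3.0000·-0.2500 = 0.7500

v = 0.7500, ω = -0.2500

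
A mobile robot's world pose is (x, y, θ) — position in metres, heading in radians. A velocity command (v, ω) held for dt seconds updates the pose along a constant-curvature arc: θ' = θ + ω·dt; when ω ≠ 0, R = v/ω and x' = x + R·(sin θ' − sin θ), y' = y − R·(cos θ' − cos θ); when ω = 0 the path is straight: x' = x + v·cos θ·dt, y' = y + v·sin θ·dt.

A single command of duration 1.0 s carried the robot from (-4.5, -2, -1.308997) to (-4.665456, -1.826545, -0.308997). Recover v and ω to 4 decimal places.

Δθ = -0.308997 − -1.308997 = 1.000000
ω = Δθ/dt = 1.000000/1.0 = 1.0000
R = −Δy/(cos θ' − cos θ) = -0.2500
v = R·ω = -0.2500·1.0000 = -0.2500

v = -0.2500, ω = 1.0000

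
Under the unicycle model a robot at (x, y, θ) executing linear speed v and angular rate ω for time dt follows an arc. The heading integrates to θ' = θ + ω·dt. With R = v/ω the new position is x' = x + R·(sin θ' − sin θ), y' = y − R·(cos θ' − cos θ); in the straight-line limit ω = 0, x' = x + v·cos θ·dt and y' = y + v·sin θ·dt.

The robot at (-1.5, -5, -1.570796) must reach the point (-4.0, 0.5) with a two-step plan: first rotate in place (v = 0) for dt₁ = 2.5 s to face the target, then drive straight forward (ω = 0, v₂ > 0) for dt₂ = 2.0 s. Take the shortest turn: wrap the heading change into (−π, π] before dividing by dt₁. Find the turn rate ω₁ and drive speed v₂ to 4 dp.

heading to target = atan2(0.5−-5, -4−-1.5) = 1.9974
Δθ = wrap(1.9974 − -1.5708) = -2.7150; ω₁ = Δθ/dt₁ = -1.0860
distance = √((-4−-1.5)² + (0.5−-5)²) = 6.0415; v₂ = distance/dt₂ = 3.0208

ω₁ = -1.0860, v₂ = 3.0208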